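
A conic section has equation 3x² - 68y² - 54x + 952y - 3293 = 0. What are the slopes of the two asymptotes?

Rearranging, 3(x² - 18x) -68(y² - 14y) = 3293.
Complete the square in x and y: 3(x - 9)² -68(y - 7)² = 3293 + 243 - 3332 = 204
Divide through by 204 to get (x - 9)²/68 - (y - 7)²/3 = 1.
Hyperbola, center (9, 7), transverse axis horizontal; a² = 68, b² = 3.
For a horizontal hyperbola the asymptotes have slope ±b/a.
Here that is ±√3/2√17 = ±√51/34.

√51/34 and -√51/34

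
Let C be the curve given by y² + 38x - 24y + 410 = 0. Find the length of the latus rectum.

38

Only y is squared. Complete the square in y: (y - 12)² = -38(x + 7).
Vertex (-7, 12); 4p = -38 so p = -19/2. Opens left.
Latus rectum length = |4p| = 38.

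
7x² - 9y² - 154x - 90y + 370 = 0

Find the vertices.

(5, -5) and (17, -5)

Collect terms: 7(x² - 22x) -9(y² + 10y) = -370
7(x - 11)² -9(y + 5)² = -370 + 847 - 225 = 252
Divide through by 252 to get (x - 11)²/36 - (y + 5)²/28 = 1.
Hyperbola, center (11, -5), transverse axis horizontal; a² = 36, b² = 28.
a = 6. Vertices at (h ± a, k).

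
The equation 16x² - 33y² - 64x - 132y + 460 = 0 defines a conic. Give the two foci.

16(x² - 4x) -33(y² + 4y) = -460
Complete the square: 16(x - 2)² -33(y + 2)² = -460 + 64 - 132 = -528
Divide by -528: (y + 2)²/16 - (x - 2)²/33 = 1
Hyperbola, center (2, -2), transverse axis vertical; a² = 16, b² = 33.
c² = a² + b² = 16 + 33 = 49, so c = 7.
Foci lie on the vertical axis through the center: (h, k ± c).

(2, -9) and (2, 5)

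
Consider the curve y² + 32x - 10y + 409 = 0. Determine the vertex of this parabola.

Only y is squared. Complete the square in y: (y - 5)² = -32(x + 12).
Vertex (-12, 5); 4p = -32 so p = -8. Opens left.

(-12, 5)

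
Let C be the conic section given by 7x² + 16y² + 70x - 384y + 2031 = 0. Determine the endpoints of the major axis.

(-13, 12) and (3, 12)

Rearranging, 7(x² + 10x) + 16(y² - 24y) = -2031.
Complete the square: 7(x + 5)² + 16(y - 12)² = -2031 + 175 + 2304 = 448
Dividing both sides by 448: (x + 5)²/64 + (y - 12)²/28 = 1
Ellipse, center (-5, 12), major axis horizontal; a² = 64, b² = 28.
a = 8. Vertices at (h ± a, k).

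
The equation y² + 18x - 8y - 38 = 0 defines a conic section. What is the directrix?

Only y is squared. Complete the square in y: (y - 4)² = -18(x - 3).
Vertex (3, 4); 4p = -18 so p = -9/2. Opens left.
Directrix is the vertical line x = h − p = 3 − (-9/2) = 15/2.

x = 15/2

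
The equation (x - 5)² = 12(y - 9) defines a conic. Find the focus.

Vertex (5, 9); 4p = 12 so p = 3. Opens up.
Focus is p units from the vertex along the axis: (h, k + p).

(5, 12)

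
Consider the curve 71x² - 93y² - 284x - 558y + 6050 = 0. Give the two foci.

(2, -3 - 2√41) and (2, -3 + 2√41)

Group the x- and y-terms: 71(x² - 4x) -93(y² + 6y) = -6050
Completing the square gives 71(x - 2)² -93(y + 3)² = -6050 + 284 - 837 = -6603.
Dividing both sides by -6603: (y + 3)²/71 - (x - 2)²/93 = 1
Hyperbola, center (2, -3), transverse axis vertical; a² = 71, b² = 93.
c² = a² + b² = 71 + 93 = 164, so c = 2√41.
Foci lie on the vertical axis through the center: (h, k ± c).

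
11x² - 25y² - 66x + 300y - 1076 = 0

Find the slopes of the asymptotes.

√11/5 and -√11/5

Collect terms: 11(x² - 6x) -25(y² - 12y) = 1076
Complete the square: 11(x - 3)² -25(y - 6)² = 1076 + 99 - 900 = 275
Dividing both sides by 275: (x - 3)²/25 - (y - 6)²/11 = 1
Hyperbola, center (3, 6), transverse axis horizontal; a² = 25, b² = 11.
For a horizontal hyperbola the asymptotes have slope ±b/a.
Here that is ±√11/5.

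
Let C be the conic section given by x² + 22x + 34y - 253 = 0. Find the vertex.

(-11, 11)

Only x is squared. Complete the square in x: (x + 11)² = -34(y - 11).
Vertex (-11, 11); 4p = -34 so p = -17/2. Opens down.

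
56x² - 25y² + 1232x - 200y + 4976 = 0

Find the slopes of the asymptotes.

2√14/5 and -2√14/5

56(x² + 22x) -25(y² + 8y) = -4976
56(x + 11)² -25(y + 4)² = -4976 + 6776 - 400 = 1400
Divide through by 1400 to get (x + 11)²/25 - (y + 4)²/56 = 1.
Hyperbola, center (-11, -4), transverse axis horizontal; a² = 25, b² = 56.
For a horizontal hyperbola the asymptotes have slope ±b/a.
Here that is ±2√14/5.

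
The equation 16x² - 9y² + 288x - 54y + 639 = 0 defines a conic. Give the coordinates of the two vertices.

(-15, -3) and (-3, -3)

Rearranging, 16(x² + 18x) -9(y² + 6y) = -639.
16(x + 9)² -9(y + 3)² = -639 + 1296 - 81 = 576
Divide through by 576 to get (x + 9)²/36 - (y + 3)²/64 = 1.
Hyperbola, center (-9, -3), transverse axis horizontal; a² = 36, b² = 64.
a = 6. Vertices at (h ± a, k).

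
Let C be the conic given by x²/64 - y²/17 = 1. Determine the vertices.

(-8, 0) and (8, 0)

Center (0, 0). The positive term is the x-term, so the transverse axis is horizontal; a² = 64, b² = 17.
a = 8. Vertices at (h ± a, k).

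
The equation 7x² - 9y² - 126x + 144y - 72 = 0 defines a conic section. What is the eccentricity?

7(x² - 18x) -9(y² - 16y) = 72
Completing the square gives 7(x - 9)² -9(y - 8)² = 72 + 567 - 576 = 63.
Divide through by 63 to get (x - 9)²/9 - (y - 8)²/7 = 1.
Hyperbola, center (9, 8), transverse axis horizontal; a² = 9, b² = 7.
c² = a² + b² = 16, so c = 4.
e = c/a = 4/3.

e = 4/3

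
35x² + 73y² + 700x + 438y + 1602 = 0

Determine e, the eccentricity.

Group the x- and y-terms: 35(x² + 20x) + 73(y² + 6y) = -1602
Complete the square in x and y: 35(x + 10)² + 73(y + 3)² = -1602 + 3500 + 657 = 2555
Dividing both sides by 2555: (x + 10)²/73 + (y + 3)²/35 = 1
Ellipse, center (-10, -3), major axis horizontal; a² = 73, b² = 35.
c² = a² - b² = 38, so c = √38.
e = c/a = √38/√73 = √2774/73.

e = √2774/73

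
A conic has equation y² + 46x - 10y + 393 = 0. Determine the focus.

(-39/2, 5)

Only y is squared. Complete the square in y: (y - 5)² = -46(x + 8).
Vertex (-8, 5); 4p = -46 so p = -23/2. Opens left.
Focus is p units from the vertex along the axis: (h + p, k).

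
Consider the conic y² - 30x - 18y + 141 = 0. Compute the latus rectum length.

Only y is squared. Complete the square in y: (y - 9)² = 30(x - 2).
Vertex (2, 9); 4p = 30 so p = 15/2. Opens right.
Latus rectum length = |4p| = 30.

30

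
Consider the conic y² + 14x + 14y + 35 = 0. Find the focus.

Only y is squared. Complete the square in y: (y + 7)² = -14(x - 1).
Vertex (1, -7); 4p = -14 so p = -7/2. Opens left.
Focus is p units from the vertex along the axis: (h + p, k).

(-5/2, -7)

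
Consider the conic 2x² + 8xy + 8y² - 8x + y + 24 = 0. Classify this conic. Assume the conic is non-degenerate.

parabola

A = 2, B = 8, C = 8.
Discriminant B² − 4AC = 8² − 4·2·8 = 0.
B² − 4AC = 0 ⇒ parabola.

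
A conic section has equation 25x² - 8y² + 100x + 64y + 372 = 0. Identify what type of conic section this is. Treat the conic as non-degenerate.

hyperbola

No xy term. Coefficients of x² and y² are A = 25, C = -8.
A and C have opposite signs ⇒ hyperbola.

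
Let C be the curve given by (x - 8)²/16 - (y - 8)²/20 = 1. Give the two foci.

Center (8, 8). The positive term is the x-term, so the transverse axis is horizontal; a² = 16, b² = 20.
c² = a² + b² = 16 + 20 = 36, so c = 6.
Foci lie on the horizontal axis through the center: (h ± c, k).

(2, 8) and (14, 8)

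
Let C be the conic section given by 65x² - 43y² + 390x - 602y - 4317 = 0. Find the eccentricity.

e = 6√129/43

Group: 65(x² + 6x) -43(y² + 14y) = 4317
Completing the square gives 65(x + 3)² -43(y + 7)² = 4317 + 585 - 2107 = 2795.
Divide by 2795: (x + 3)²/43 - (y + 7)²/65 = 1
Hyperbola, center (-3, -7), transverse axis horizontal; a² = 43, b² = 65.
c² = a² + b² = 108, so c = 6√3.
e = c/a = 6√3/√43 = 6√129/43.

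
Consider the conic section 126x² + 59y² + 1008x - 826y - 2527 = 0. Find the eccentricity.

Collect terms: 126(x² + 8x) + 59(y² - 14y) = 2527
Complete the square: 126(x + 4)² + 59(y - 7)² = 2527 + 2016 + 2891 = 7434
Divide by 7434: (x + 4)²/59 + (y - 7)²/126 = 1
Ellipse, center (-4, 7), major axis vertical; a² = 126, b² = 59.
c² = a² - b² = 67, so c = √67.
e = c/a = √67/3√14 = √938/42.

e = √938/42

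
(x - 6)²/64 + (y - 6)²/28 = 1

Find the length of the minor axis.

Center (6, 6). The larger denominator 64 sits under the x-term, so the major axis is horizontal; a² = 64, b² = 28.
b² = 28 so b = 2√7; the minor axis has length 2b = 4√7.

4√7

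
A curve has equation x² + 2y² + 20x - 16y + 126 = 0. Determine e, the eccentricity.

Collect terms: (x² + 20x) + 2(y² - 8y) = -126
Complete the square: (x + 10)² + 2(y - 4)² = -126 + 100 + 32 = 6
Divide by 6: (x + 10)²/6 + (y - 4)²/3 = 1
Ellipse, center (-10, 4), major axis horizontal; a² = 6, b² = 3.
c² = a² - b² = 3, so c = √3.
e = c/a = √3/√6 = √2/2.

e = √2/2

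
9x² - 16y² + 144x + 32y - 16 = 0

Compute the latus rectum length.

9

Group: 9(x² + 16x) -16(y² - 2y) = 16
Complete the square in x and y: 9(x + 8)² -16(y - 1)² = 16 + 576 - 16 = 576
Dividing both sides by 576: (x + 8)²/64 - (y - 1)²/36 = 1
Hyperbola, center (-8, 1), transverse axis horizontal; a² = 64, b² = 36.
Latus rectum length = 2b²/a = 2·36/8 = 9.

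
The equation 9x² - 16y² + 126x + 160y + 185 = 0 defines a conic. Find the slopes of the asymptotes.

Group: 9(x² + 14x) -16(y² - 10y) = -185
9(x + 7)² -16(y - 5)² = -185 + 441 - 400 = -144
Dividing both sides by -144: (y - 5)²/9 - (x + 7)²/16 = 1
Hyperbola, center (-7, 5), transverse axis vertical; a² = 9, b² = 16.
For a vertical hyperbola the asymptotes have slope ±a/b.
Here that is ±3/4.

3/4 and -3/4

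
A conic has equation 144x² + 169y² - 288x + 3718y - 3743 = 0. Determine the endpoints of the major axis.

Collect terms: 144(x² - 2x) + 169(y² + 22y) = 3743
144(x - 1)² + 169(y + 11)² = 3743 + 144 + 20449 = 24336
Divide by 24336: (x - 1)²/169 + (y + 11)²/144 = 1
Ellipse, center (1, -11), major axis horizontal; a² = 169, b² = 144.
a = 13. Vertices at (h ± a, k).

(-12, -11) and (14, -11)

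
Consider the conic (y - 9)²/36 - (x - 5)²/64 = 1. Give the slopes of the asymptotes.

Center (5, 9). The positive term is the y-term, so the transverse axis is vertical; a² = 36, b² = 64.
For a vertical hyperbola the asymptotes have slope ±a/b.
Here that is ±6/8 = ±3/4.

3/4 and -3/4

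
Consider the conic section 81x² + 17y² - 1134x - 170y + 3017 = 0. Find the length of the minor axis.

2√17

Collect terms: 81(x² - 14x) + 17(y² - 10y) = -3017
Completing the square gives 81(x - 7)² + 17(y - 5)² = -3017 + 3969 + 425 = 1377.
Dividing both sides by 1377: (x - 7)²/17 + (y - 5)²/81 = 1
Ellipse, center (7, 5), major axis vertical; a² = 81, b² = 17.
b² = 17 so b = √17; the minor axis has length 2b = 2√17.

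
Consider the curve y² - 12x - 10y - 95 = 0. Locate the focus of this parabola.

(-7, 5)

Only y is squared. Complete the square in y: (y - 5)² = 12(x + 10).
Vertex (-10, 5); 4p = 12 so p = 3. Opens right.
Focus is p units from the vertex along the axis: (h + p, k).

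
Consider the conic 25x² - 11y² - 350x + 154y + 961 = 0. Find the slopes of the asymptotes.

Group: 25(x² - 14x) -11(y² - 14y) = -961
25(x - 7)² -11(y - 7)² = -961 + 1225 - 539 = -275
Divide through by -275 to get (y - 7)²/25 - (x - 7)²/11 = 1.
Hyperbola, center (7, 7), transverse axis vertical; a² = 25, b² = 11.
For a vertical hyperbola the asymptotes have slope ±a/b.
Here that is ±5/√11 = ±5√11/11.

5√11/11 and -5√11/11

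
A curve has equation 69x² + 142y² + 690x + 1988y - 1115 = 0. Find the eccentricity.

Group: 69(x² + 10x) + 142(y² + 14y) = 1115
Complete the square in x and y: 69(x + 5)² + 142(y + 7)² = 1115 + 1725 + 6958 = 9798
Divide by 9798: (x + 5)²/142 + (y + 7)²/69 = 1
Ellipse, center (-5, -7), major axis horizontal; a² = 142, b² = 69.
c² = a² - b² = 73, so c = √73.
e = c/a = √73/√142 = √10366/142.

e = √10366/142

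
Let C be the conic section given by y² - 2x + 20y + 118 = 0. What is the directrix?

x = 17/2

Only y is squared. Complete the square in y: (y + 10)² = 2(x - 9).
Vertex (9, -10); 4p = 2 so p = 1/2. Opens right.
Directrix is the vertical line x = h − p = 9 − (1/2) = 17/2.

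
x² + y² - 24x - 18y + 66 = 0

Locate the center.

(12, 9)

Collect terms: (x² - 24x) + (y² - 18y) = -66
Complete the square: (x - 12)² + (y - 9)² = -66 + 144 + 81 = 159
So (x - 12)² + (y - 9)² = 159.
Circle centered at (12, 9) with r² = 159.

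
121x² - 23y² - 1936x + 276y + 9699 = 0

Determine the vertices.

Collect terms: 121(x² - 16x) -23(y² - 12y) = -9699
Completing the square gives 121(x - 8)² -23(y - 6)² = -9699 + 7744 - 828 = -2783.
Dividing both sides by -2783: (y - 6)²/121 - (x - 8)²/23 = 1
Hyperbola, center (8, 6), transverse axis vertical; a² = 121, b² = 23.
a = 11. Vertices at (h, k ± a).

(8, -5) and (8, 17)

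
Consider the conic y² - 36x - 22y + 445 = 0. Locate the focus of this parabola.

Only y is squared. Complete the square in y: (y - 11)² = 36(x - 9).
Vertex (9, 11); 4p = 36 so p = 9. Opens right.
Focus is p units from the vertex along the axis: (h + p, k).

(18, 11)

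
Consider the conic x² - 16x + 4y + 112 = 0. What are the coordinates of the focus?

(8, -13)

Only x is squared. Complete the square in x: (x - 8)² = -4(y + 12).
Vertex (8, -12); 4p = -4 so p = -1. Opens down.
Focus is p units from the vertex along the axis: (h, k + p).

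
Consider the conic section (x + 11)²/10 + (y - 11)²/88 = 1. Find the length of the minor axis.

2√10

Center (-11, 11). The larger denominator 88 sits under the y-term, so the major axis is vertical; a² = 88, b² = 10.
b² = 10 so b = √10; the minor axis has length 2b = 2√10.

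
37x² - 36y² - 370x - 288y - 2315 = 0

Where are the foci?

Group the x- and y-terms: 37(x² - 10x) -36(y² + 8y) = 2315
Complete the square: 37(x - 5)² -36(y + 4)² = 2315 + 925 - 576 = 2664
Dividing both sides by 2664: (x - 5)²/72 - (y + 4)²/74 = 1
Hyperbola, center (5, -4), transverse axis horizontal; a² = 72, b² = 74.
c² = a² + b² = 72 + 74 = 146, so c = √146.
Foci lie on the horizontal axis through the center: (h ± c, k).

(5 - √146, -4) and (5 + √146, -4)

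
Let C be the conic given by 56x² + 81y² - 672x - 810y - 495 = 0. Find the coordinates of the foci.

Rearranging, 56(x² - 12x) + 81(y² - 10y) = 495.
Completing the square gives 56(x - 6)² + 81(y - 5)² = 495 + 2016 + 2025 = 4536.
Divide through by 4536 to get (x - 6)²/81 + (y - 5)²/56 = 1.
Ellipse, center (6, 5), major axis horizontal; a² = 81, b² = 56.
c² = a² - b² = 81 - 56 = 25, so c = 5.
Foci lie on the horizontal axis through the center: (h ± c, k).

(1, 5) and (11, 5)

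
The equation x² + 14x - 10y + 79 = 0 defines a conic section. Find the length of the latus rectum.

Only x is squared. Complete the square in x: (x + 7)² = 10(y - 3).
Vertex (-7, 3); 4p = 10 so p = 5/2. Opens up.
Latus rectum length = |4p| = 10.

10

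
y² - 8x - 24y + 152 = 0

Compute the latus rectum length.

Only y is squared. Complete the square in y: (y - 12)² = 8(x - 1).
Vertex (1, 12); 4p = 8 so p = 2. Opens right.
Latus rectum length = |4p| = 8.

8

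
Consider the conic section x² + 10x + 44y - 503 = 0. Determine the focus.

(-5, 1)

Only x is squared. Complete the square in x: (x + 5)² = -44(y - 12).
Vertex (-5, 12); 4p = -44 so p = -11. Opens down.
Focus is p units from the vertex along the axis: (h, k + p).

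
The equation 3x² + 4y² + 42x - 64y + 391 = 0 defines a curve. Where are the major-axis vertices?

Group the x- and y-terms: 3(x² + 14x) + 4(y² - 16y) = -391
Completing the square gives 3(x + 7)² + 4(y - 8)² = -391 + 147 + 256 = 12.
Divide by 12: (x + 7)²/4 + (y - 8)²/3 = 1
Ellipse, center (-7, 8), major axis horizontal; a² = 4, b² = 3.
a = 2. Vertices at (h ± a, k).

(-9, 8) and (-5, 8)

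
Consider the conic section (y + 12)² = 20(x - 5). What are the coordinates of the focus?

Vertex (5, -12); 4p = 20 so p = 5. Opens right.
Focus is p units from the vertex along the axis: (h + p, k).

(10, -12)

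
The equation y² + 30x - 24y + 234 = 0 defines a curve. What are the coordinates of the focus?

(-21/2, 12)

Only y is squared. Complete the square in y: (y - 12)² = -30(x + 3).
Vertex (-3, 12); 4p = -30 so p = -15/2. Opens left.
Focus is p units from the vertex along the axis: (h + p, k).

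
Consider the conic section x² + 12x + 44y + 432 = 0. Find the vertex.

(-6, -9)

Only x is squared. Complete the square in x: (x + 6)² = -44(y + 9).
Vertex (-6, -9); 4p = -44 so p = -11. Opens down.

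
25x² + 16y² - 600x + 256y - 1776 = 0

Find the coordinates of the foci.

(12, -20) and (12, 4)

Group the x- and y-terms: 25(x² - 24x) + 16(y² + 16y) = 1776
Completing the square gives 25(x - 12)² + 16(y + 8)² = 1776 + 3600 + 1024 = 6400.
Divide by 6400: (x - 12)²/256 + (y + 8)²/400 = 1
Ellipse, center (12, -8), major axis vertical; a² = 400, b² = 256.
c² = a² - b² = 400 - 256 = 144, so c = 12.
Foci lie on the vertical axis through the center: (h, k ± c).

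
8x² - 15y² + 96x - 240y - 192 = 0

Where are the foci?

Group the x- and y-terms: 8(x² + 12x) -15(y² + 16y) = 192
Complete the square: 8(x + 6)² -15(y + 8)² = 192 + 288 - 960 = -480
Divide by -480: (y + 8)²/32 - (x + 6)²/60 = 1
Hyperbola, center (-6, -8), transverse axis vertical; a² = 32, b² = 60.
c² = a² + b² = 32 + 60 = 92, so c = 2√23.
Foci lie on the vertical axis through the center: (h, k ± c).

(-6, -8 - 2√23) and (-6, -8 + 2√23)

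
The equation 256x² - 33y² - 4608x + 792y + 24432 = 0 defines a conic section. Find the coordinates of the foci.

Group the x- and y-terms: 256(x² - 18x) -33(y² - 24y) = -24432
Completing the square gives 256(x - 9)² -33(y - 12)² = -24432 + 20736 - 4752 = -8448.
Divide by -8448: (y - 12)²/256 - (x - 9)²/33 = 1
Hyperbola, center (9, 12), transverse axis vertical; a² = 256, b² = 33.
c² = a² + b² = 256 + 33 = 289, so c = 17.
Foci lie on the vertical axis through the center: (h, k ± c).

(9, -5) and (9, 29)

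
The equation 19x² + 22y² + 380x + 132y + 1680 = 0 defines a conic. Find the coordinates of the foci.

(-10 - √3, -3) and (-10 + √3, -3)

Group: 19(x² + 20x) + 22(y² + 6y) = -1680
Completing the square gives 19(x + 10)² + 22(y + 3)² = -1680 + 1900 + 198 = 418.
Dividing both sides by 418: (x + 10)²/22 + (y + 3)²/19 = 1
Ellipse, center (-10, -3), major axis horizontal; a² = 22, b² = 19.
c² = a² - b² = 22 - 19 = 3, so c = √3.
Foci lie on the horizontal axis through the center: (h ± c, k).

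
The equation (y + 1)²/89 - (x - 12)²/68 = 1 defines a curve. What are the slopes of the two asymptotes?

√1513/34 and -√1513/34

Center (12, -1). The positive term is the y-term, so the transverse axis is vertical; a² = 89, b² = 68.
For a vertical hyperbola the asymptotes have slope ±a/b.
Here that is ±√89/2√17 = ±√1513/34.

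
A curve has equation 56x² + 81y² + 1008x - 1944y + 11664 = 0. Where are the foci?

(-14, 12) and (-4, 12)

56(x² + 18x) + 81(y² - 24y) = -11664
Completing the square gives 56(x + 9)² + 81(y - 12)² = -11664 + 4536 + 11664 = 4536.
Divide through by 4536 to get (x + 9)²/81 + (y - 12)²/56 = 1.
Ellipse, center (-9, 12), major axis horizontal; a² = 81, b² = 56.
c² = a² - b² = 81 - 56 = 25, so c = 5.
Foci lie on the horizontal axis through the center: (h ± c, k).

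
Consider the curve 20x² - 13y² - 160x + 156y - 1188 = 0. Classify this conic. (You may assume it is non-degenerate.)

No xy term. Coefficients of x² and y² are A = 20, C = -13.
A and C have opposite signs ⇒ hyperbola.

hyperbola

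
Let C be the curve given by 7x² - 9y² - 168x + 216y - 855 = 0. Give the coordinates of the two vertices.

(3, 12) and (21, 12)

Group: 7(x² - 24x) -9(y² - 24y) = 855
Completing the square gives 7(x - 12)² -9(y - 12)² = 855 + 1008 - 1296 = 567.
Divide by 567: (x - 12)²/81 - (y - 12)²/63 = 1
Hyperbola, center (12, 12), transverse axis horizontal; a² = 81, b² = 63.
a = 9. Vertices at (h ± a, k).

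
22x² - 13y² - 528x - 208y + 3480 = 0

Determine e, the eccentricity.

22(x² - 24x) -13(y² + 16y) = -3480
Completing the square gives 22(x - 12)² -13(y + 8)² = -3480 + 3168 - 832 = -1144.
Divide by -1144: (y + 8)²/88 - (x - 12)²/52 = 1
Hyperbola, center (12, -8), transverse axis vertical; a² = 88, b² = 52.
c² = a² + b² = 140, so c = 2√35.
e = c/a = 2√35/2√22 = √770/22.

e = √770/22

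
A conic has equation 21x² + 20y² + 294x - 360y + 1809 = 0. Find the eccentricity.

Group the x- and y-terms: 21(x² + 14x) + 20(y² - 18y) = -1809
21(x + 7)² + 20(y - 9)² = -1809 + 1029 + 1620 = 840
Divide by 840: (x + 7)²/40 + (y - 9)²/42 = 1
Ellipse, center (-7, 9), major axis vertical; a² = 42, b² = 40.
c² = a² - b² = 2, so c = √2.
e = c/a = √2/√42 = √21/21.

e = √21/21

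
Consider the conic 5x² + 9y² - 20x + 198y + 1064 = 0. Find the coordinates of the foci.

(0, -11) and (4, -11)

Collect terms: 5(x² - 4x) + 9(y² + 22y) = -1064
Complete the square: 5(x - 2)² + 9(y + 11)² = -1064 + 20 + 1089 = 45
Divide through by 45 to get (x - 2)²/9 + (y + 11)²/5 = 1.
Ellipse, center (2, -11), major axis horizontal; a² = 9, b² = 5.
c² = a² - b² = 9 - 5 = 4, so c = 2.
Foci lie on the horizontal axis through the center: (h ± c, k).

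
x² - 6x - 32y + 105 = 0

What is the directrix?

y = -5

Only x is squared. Complete the square in x: (x - 3)² = 32(y - 3).
Vertex (3, 3); 4p = 32 so p = 8. Opens up.
Directrix is the horizontal line y = k − p = 3 − (8) = -5.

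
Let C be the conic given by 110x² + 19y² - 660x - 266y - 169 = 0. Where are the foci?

(3, 7 - √91) and (3, 7 + √91)

Rearranging, 110(x² - 6x) + 19(y² - 14y) = 169.
110(x - 3)² + 19(y - 7)² = 169 + 990 + 931 = 2090
Divide through by 2090 to get (x - 3)²/19 + (y - 7)²/110 = 1.
Ellipse, center (3, 7), major axis vertical; a² = 110, b² = 19.
c² = a² - b² = 110 - 19 = 91, so c = √91.
Foci lie on the vertical axis through the center: (h, k ± c).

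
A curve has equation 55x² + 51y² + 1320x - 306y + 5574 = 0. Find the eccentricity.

e = 2√55/55

Group the x- and y-terms: 55(x² + 24x) + 51(y² - 6y) = -5574
Complete the square in x and y: 55(x + 12)² + 51(y - 3)² = -5574 + 7920 + 459 = 2805
Divide by 2805: (x + 12)²/51 + (y - 3)²/55 = 1
Ellipse, center (-12, 3), major axis vertical; a² = 55, b² = 51.
c² = a² - b² = 4, so c = 2.
e = c/a = 2/√55 = 2√55/55.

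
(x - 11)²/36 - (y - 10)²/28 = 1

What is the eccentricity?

e = 4/3

Center (11, 10). The positive term is the x-term, so the transverse axis is horizontal; a² = 36, b² = 28.
c² = a² + b² = 64, so c = 8.
e = c/a = 8/6 = 4/3.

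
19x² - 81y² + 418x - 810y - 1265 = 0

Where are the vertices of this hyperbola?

Group: 19(x² + 22x) -81(y² + 10y) = 1265
Complete the square in x and y: 19(x + 11)² -81(y + 5)² = 1265 + 2299 - 2025 = 1539
Divide by 1539: (x + 11)²/81 - (y + 5)²/19 = 1
Hyperbola, center (-11, -5), transverse axis horizontal; a² = 81, b² = 19.
a = 9. Vertices at (h ± a, k).

(-20, -5) and (-2, -5)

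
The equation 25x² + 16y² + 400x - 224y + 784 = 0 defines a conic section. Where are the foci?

(-8, 1) and (-8, 13)

Rearranging, 25(x² + 16x) + 16(y² - 14y) = -784.
Completing the square gives 25(x + 8)² + 16(y - 7)² = -784 + 1600 + 784 = 1600.
Dividing both sides by 1600: (x + 8)²/64 + (y - 7)²/100 = 1
Ellipse, center (-8, 7), major axis vertical; a² = 100, b² = 64.
c² = a² - b² = 100 - 64 = 36, so c = 6.
Foci lie on the vertical axis through the center: (h, k ± c).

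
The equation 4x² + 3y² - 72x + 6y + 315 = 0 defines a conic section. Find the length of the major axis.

Group the x- and y-terms: 4(x² - 18x) + 3(y² + 2y) = -315
Complete the square in x and y: 4(x - 9)² + 3(y + 1)² = -315 + 324 + 3 = 12
Divide by 12: (x - 9)²/3 + (y + 1)²/4 = 1
Ellipse, center (9, -1), major axis vertical; a² = 4, b² = 3.
a² = 4 so a = 2; the major axis has length 2a = 4.

4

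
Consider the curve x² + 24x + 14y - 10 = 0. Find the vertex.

Only x is squared. Complete the square in x: (x + 12)² = -14(y - 11).
Vertex (-12, 11); 4p = -14 so p = -7/2. Opens down.

(-12, 11)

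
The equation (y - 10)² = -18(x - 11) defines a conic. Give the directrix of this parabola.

Vertex (11, 10); 4p = -18 so p = -9/2. Opens left.
Directrix is the vertical line x = h − p = 11 − (-9/2) = 31/2.

x = 31/2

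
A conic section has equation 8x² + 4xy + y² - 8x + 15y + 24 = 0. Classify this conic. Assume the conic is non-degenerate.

A = 8, B = 4, C = 1.
Discriminant B² − 4AC = 4² − 4·8·1 = -16.
B² − 4AC < 0 ⇒ ellipse.

ellipse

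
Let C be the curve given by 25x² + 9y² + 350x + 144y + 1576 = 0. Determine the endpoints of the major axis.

Collect terms: 25(x² + 14x) + 9(y² + 16y) = -1576
Complete the square: 25(x + 7)² + 9(y + 8)² = -1576 + 1225 + 576 = 225
Divide through by 225 to get (x + 7)²/9 + (y + 8)²/25 = 1.
Ellipse, center (-7, -8), major axis vertical; a² = 25, b² = 9.
a = 5. Vertices at (h, k ± a).

(-7, -13) and (-7, -3)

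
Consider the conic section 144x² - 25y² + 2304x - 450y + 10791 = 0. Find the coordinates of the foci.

(-8, -22) and (-8, 4)

Collect terms: 144(x² + 16x) -25(y² + 18y) = -10791
Completing the square gives 144(x + 8)² -25(y + 9)² = -10791 + 9216 - 2025 = -3600.
Divide through by -3600 to get (y + 9)²/144 - (x + 8)²/25 = 1.
Hyperbola, center (-8, -9), transverse axis vertical; a² = 144, b² = 25.
c² = a² + b² = 144 + 25 = 169, so c = 13.
Foci lie on the vertical axis through the center: (h, k ± c).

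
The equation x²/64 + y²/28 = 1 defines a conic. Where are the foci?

(-6, 0) and (6, 0)

Center (0, 0). The larger denominator 64 sits under the x-term, so the major axis is horizontal; a² = 64, b² = 28.
c² = a² - b² = 64 - 28 = 36, so c = 6.
Foci lie on the horizontal axis through the center: (h ± c, k).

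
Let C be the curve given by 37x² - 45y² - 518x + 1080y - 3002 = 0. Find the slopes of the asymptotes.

Rearranging, 37(x² - 14x) -45(y² - 24y) = 3002.
Complete the square in x and y: 37(x - 7)² -45(y - 12)² = 3002 + 1813 - 6480 = -1665
Dividing both sides by -1665: (y - 12)²/37 - (x - 7)²/45 = 1
Hyperbola, center (7, 12), transverse axis vertical; a² = 37, b² = 45.
For a vertical hyperbola the asymptotes have slope ±a/b.
Here that is ±√37/3√5 = ±√185/15.

√185/15 and -√185/15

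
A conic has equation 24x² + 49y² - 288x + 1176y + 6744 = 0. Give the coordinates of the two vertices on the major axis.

24(x² - 12x) + 49(y² + 24y) = -6744
Completing the square gives 24(x - 6)² + 49(y + 12)² = -6744 + 864 + 7056 = 1176.
Divide through by 1176 to get (x - 6)²/49 + (y + 12)²/24 = 1.
Ellipse, center (6, -12), major axis horizontal; a² = 49, b² = 24.
a = 7. Vertices at (h ± a, k).

(-1, -12) and (13, -12)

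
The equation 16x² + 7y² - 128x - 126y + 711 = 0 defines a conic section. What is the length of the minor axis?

Group the x- and y-terms: 16(x² - 8x) + 7(y² - 18y) = -711
Completing the square gives 16(x - 4)² + 7(y - 9)² = -711 + 256 + 567 = 112.
Dividing both sides by 112: (x - 4)²/7 + (y - 9)²/16 = 1
Ellipse, center (4, 9), major axis vertical; a² = 16, b² = 7.
b² = 7 so b = √7; the minor axis has length 2b = 2√7.

2√7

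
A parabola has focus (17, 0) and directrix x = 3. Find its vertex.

(10, 0)

The vertex is the midpoint between the focus and the directrix along the axis of symmetry.
Axis is horizontal (directrix is vertical). Vertex x-coordinate = (17 + 3)/2 = 10; y-coordinate = 0.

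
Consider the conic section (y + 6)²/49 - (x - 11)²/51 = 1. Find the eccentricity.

e = 10/7

Center (11, -6). The positive term is the y-term, so the transverse axis is vertical; a² = 49, b² = 51.
c² = a² + b² = 100, so c = 10.
e = c/a = 10/7.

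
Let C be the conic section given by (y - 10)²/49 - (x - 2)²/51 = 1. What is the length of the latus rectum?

102/7

Center (2, 10). The positive term is the y-term, so the transverse axis is vertical; a² = 49, b² = 51.
Latus rectum length = 2b²/a = 2·51/7 = 102/7.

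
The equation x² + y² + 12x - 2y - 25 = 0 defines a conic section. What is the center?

(-6, 1)

Rearranging, (x² + 12x) + (y² - 2y) = 25.
Completing the square gives (x + 6)² + (y - 1)² = 25 + 36 + 1 = 62.
So (x + 6)² + (y - 1)² = 62.
Circle centered at (-6, 1) with r² = 62.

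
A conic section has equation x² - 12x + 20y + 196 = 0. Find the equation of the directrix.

Only x is squared. Complete the square in x: (x - 6)² = -20(y + 8).
Vertex (6, -8); 4p = -20 so p = -5. Opens down.
Directrix is the horizontal line y = k − p = -8 − (-5) = -3.

y = -3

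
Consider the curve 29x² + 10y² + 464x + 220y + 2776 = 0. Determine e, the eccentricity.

e = √551/29

Group the x- and y-terms: 29(x² + 16x) + 10(y² + 22y) = -2776
29(x + 8)² + 10(y + 11)² = -2776 + 1856 + 1210 = 290
Dividing both sides by 290: (x + 8)²/10 + (y + 11)²/29 = 1
Ellipse, center (-8, -11), major axis vertical; a² = 29, b² = 10.
c² = a² - b² = 19, so c = √19.
e = c/a = √19/√29 = √551/29.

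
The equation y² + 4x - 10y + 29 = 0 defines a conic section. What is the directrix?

Only y is squared. Complete the square in y: (y - 5)² = -4(x + 1).
Vertex (-1, 5); 4p = -4 so p = -1. Opens left.
Directrix is the vertical line x = h − p = -1 − (-1) = 0.

x = 0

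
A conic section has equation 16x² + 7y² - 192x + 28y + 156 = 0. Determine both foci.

Collect terms: 16(x² - 12x) + 7(y² + 4y) = -156
Completing the square gives 16(x - 6)² + 7(y + 2)² = -156 + 576 + 28 = 448.
Divide by 448: (x - 6)²/28 + (y + 2)²/64 = 1
Ellipse, center (6, -2), major axis vertical; a² = 64, b² = 28.
c² = a² - b² = 64 - 28 = 36, so c = 6.
Foci lie on the vertical axis through the center: (h, k ± c).

(6, -8) and (6, 4)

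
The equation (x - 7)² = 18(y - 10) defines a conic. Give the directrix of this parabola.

y = 11/2

Vertex (7, 10); 4p = 18 so p = 9/2. Opens up.
Directrix is the horizontal line y = k − p = 10 − (9/2) = 11/2.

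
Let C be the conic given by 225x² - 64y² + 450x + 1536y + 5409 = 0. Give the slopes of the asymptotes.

225(x² + 2x) -64(y² - 24y) = -5409
Completing the square gives 225(x + 1)² -64(y - 12)² = -5409 + 225 - 9216 = -14400.
Dividing both sides by -14400: (y - 12)²/225 - (x + 1)²/64 = 1
Hyperbola, center (-1, 12), transverse axis vertical; a² = 225, b² = 64.
For a vertical hyperbola the asymptotes have slope ±a/b.
Here that is ±15/8.

15/8 and -15/8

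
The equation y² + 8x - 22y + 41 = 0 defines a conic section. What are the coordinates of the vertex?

Only y is squared. Complete the square in y: (y - 11)² = -8(x - 10).
Vertex (10, 11); 4p = -8 so p = -2. Opens left.

(10, 11)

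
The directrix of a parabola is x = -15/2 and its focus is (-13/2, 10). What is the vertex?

The vertex is the midpoint between the focus and the directrix along the axis of symmetry.
Axis is horizontal (directrix is vertical). Vertex x-coordinate = (-13/2 + (-15/2))/2 = -7; y-coordinate = 10.

(-7, 10)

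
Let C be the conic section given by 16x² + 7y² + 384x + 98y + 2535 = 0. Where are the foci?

(-12, -10) and (-12, -4)

16(x² + 24x) + 7(y² + 14y) = -2535
16(x + 12)² + 7(y + 7)² = -2535 + 2304 + 343 = 112
Divide through by 112 to get (x + 12)²/7 + (y + 7)²/16 = 1.
Ellipse, center (-12, -7), major axis vertical; a² = 16, b² = 7.
c² = a² - b² = 16 - 7 = 9, so c = 3.
Foci lie on the vertical axis through the center: (h, k ± c).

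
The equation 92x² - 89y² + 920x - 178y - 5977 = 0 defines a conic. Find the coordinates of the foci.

Group: 92(x² + 10x) -89(y² + 2y) = 5977
Completing the square gives 92(x + 5)² -89(y + 1)² = 5977 + 2300 - 89 = 8188.
Divide through by 8188 to get (x + 5)²/89 - (y + 1)²/92 = 1.
Hyperbola, center (-5, -1), transverse axis horizontal; a² = 89, b² = 92.
c² = a² + b² = 89 + 92 = 181, so c = √181.
Foci lie on the horizontal axis through the center: (h ± c, k).

(-5 - √181, -1) and (-5 + √181, -1)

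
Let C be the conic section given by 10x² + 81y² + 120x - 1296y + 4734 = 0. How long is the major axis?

18

10(x² + 12x) + 81(y² - 16y) = -4734
Complete the square: 10(x + 6)² + 81(y - 8)² = -4734 + 360 + 5184 = 810
Divide by 810: (x + 6)²/81 + (y - 8)²/10 = 1
Ellipse, center (-6, 8), major axis horizontal; a² = 81, b² = 10.
a² = 81 so a = 9; the major axis has length 2a = 18.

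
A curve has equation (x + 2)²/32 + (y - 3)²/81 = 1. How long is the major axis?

18

Center (-2, 3). The larger denominator 81 sits under the y-term, so the major axis is vertical; a² = 81, b² = 32.
a² = 81 so a = 9; the major axis has length 2a = 18.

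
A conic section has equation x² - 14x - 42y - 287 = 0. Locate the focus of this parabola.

Only x is squared. Complete the square in x: (x - 7)² = 42(y + 8).
Vertex (7, -8); 4p = 42 so p = 21/2. Opens up.
Focus is p units from the vertex along the axis: (h, k + p).

(7, 5/2)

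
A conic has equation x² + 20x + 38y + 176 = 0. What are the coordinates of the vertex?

(-10, -2)

Only x is squared. Complete the square in x: (x + 10)² = -38(y + 2).
Vertex (-10, -2); 4p = -38 so p = -19/2. Opens down.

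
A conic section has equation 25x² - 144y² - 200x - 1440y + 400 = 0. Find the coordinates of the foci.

(4, -18) and (4, 8)

25(x² - 8x) -144(y² + 10y) = -400
Complete the square: 25(x - 4)² -144(y + 5)² = -400 + 400 - 3600 = -3600
Divide by -3600: (y + 5)²/25 - (x - 4)²/144 = 1
Hyperbola, center (4, -5), transverse axis vertical; a² = 25, b² = 144.
c² = a² + b² = 25 + 144 = 169, so c = 13.
Foci lie on the vertical axis through the center: (h, k ± c).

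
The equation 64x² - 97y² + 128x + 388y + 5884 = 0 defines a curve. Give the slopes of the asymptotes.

Group the x- and y-terms: 64(x² + 2x) -97(y² - 4y) = -5884
Complete the square in x and y: 64(x + 1)² -97(y - 2)² = -5884 + 64 - 388 = -6208
Divide through by -6208 to get (y - 2)²/64 - (x + 1)²/97 = 1.
Hyperbola, center (-1, 2), transverse axis vertical; a² = 64, b² = 97.
For a vertical hyperbola the asymptotes have slope ±a/b.
Here that is ±8/√97 = ±8√97/97.

8√97/97 and -8√97/97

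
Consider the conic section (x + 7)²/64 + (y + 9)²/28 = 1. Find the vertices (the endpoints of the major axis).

(-15, -9) and (1, -9)

Center (-7, -9). The larger denominator 64 sits under the x-term, so the major axis is horizontal; a² = 64, b² = 28.
a = 8. Vertices at (h ± a, k).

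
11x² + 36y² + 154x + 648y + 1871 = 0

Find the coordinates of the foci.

Group the x- and y-terms: 11(x² + 14x) + 36(y² + 18y) = -1871
Complete the square in x and y: 11(x + 7)² + 36(y + 9)² = -1871 + 539 + 2916 = 1584
Divide by 1584: (x + 7)²/144 + (y + 9)²/44 = 1
Ellipse, center (-7, -9), major axis horizontal; a² = 144, b² = 44.
c² = a² - b² = 144 - 44 = 100, so c = 10.
Foci lie on the horizontal axis through the center: (h ± c, k).

(-17, -9) and (3, -9)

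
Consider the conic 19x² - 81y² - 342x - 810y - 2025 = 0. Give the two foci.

Collect terms: 19(x² - 18x) -81(y² + 10y) = 2025
19(x - 9)² -81(y + 5)² = 2025 + 1539 - 2025 = 1539
Divide by 1539: (x - 9)²/81 - (y + 5)²/19 = 1
Hyperbola, center (9, -5), transverse axis horizontal; a² = 81, b² = 19.
c² = a² + b² = 81 + 19 = 100, so c = 10.
Foci lie on the horizontal axis through the center: (h ± c, k).

(-1, -5) and (19, -5)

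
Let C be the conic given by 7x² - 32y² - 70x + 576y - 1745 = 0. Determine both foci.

(5, 9 - 3√13) and (5, 9 + 3√13)

7(x² - 10x) -32(y² - 18y) = 1745
Complete the square: 7(x - 5)² -32(y - 9)² = 1745 + 175 - 2592 = -672
Divide by -672: (y - 9)²/21 - (x - 5)²/96 = 1
Hyperbola, center (5, 9), transverse axis vertical; a² = 21, b² = 96.
c² = a² + b² = 21 + 96 = 117, so c = 3√13.
Foci lie on the vertical axis through the center: (h, k ± c).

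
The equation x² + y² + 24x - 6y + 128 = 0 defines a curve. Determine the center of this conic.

(x² + 24x) + (y² - 6y) = -128
(x + 12)² + (y - 3)² = -128 + 144 + 9 = 25
So (x + 12)² + (y - 3)² = 25.
Circle centered at (-12, 3) with r² = 25.

(-12, 3)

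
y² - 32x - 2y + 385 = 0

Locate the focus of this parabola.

Only y is squared. Complete the square in y: (y - 1)² = 32(x - 12).
Vertex (12, 1); 4p = 32 so p = 8. Opens right.
Focus is p units from the vertex along the axis: (h + p, k).

(20, 1)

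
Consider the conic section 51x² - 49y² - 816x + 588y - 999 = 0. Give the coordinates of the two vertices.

51(x² - 16x) -49(y² - 12y) = 999
Complete the square in x and y: 51(x - 8)² -49(y - 6)² = 999 + 3264 - 1764 = 2499
Dividing both sides by 2499: (x - 8)²/49 - (y - 6)²/51 = 1
Hyperbola, center (8, 6), transverse axis horizontal; a² = 49, b² = 51.
a = 7. Vertices at (h ± a, k).

(1, 6) and (15, 6)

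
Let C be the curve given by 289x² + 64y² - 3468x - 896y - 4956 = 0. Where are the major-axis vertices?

Collect terms: 289(x² - 12x) + 64(y² - 14y) = 4956
Completing the square gives 289(x - 6)² + 64(y - 7)² = 4956 + 10404 + 3136 = 18496.
Divide through by 18496 to get (x - 6)²/64 + (y - 7)²/289 = 1.
Ellipse, center (6, 7), major axis vertical; a² = 289, b² = 64.
a = 17. Vertices at (h, k ± a).

(6, -10) and (6, 24)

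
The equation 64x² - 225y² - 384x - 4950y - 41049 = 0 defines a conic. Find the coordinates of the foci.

Rearranging, 64(x² - 6x) -225(y² + 22y) = 41049.
Complete the square: 64(x - 3)² -225(y + 11)² = 41049 + 576 - 27225 = 14400
Divide by 14400: (x - 3)²/225 - (y + 11)²/64 = 1
Hyperbola, center (3, -11), transverse axis horizontal; a² = 225, b² = 64.
c² = a² + b² = 225 + 64 = 289, so c = 17.
Foci lie on the horizontal axis through the center: (h ± c, k).

(-14, -11) and (20, -11)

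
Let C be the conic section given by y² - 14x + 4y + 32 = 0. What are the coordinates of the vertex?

(2, -2)

Only y is squared. Complete the square in y: (y + 2)² = 14(x - 2).
Vertex (2, -2); 4p = 14 so p = 7/2. Opens right.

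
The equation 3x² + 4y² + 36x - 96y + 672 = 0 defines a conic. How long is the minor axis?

Group the x- and y-terms: 3(x² + 12x) + 4(y² - 24y) = -672
Complete the square: 3(x + 6)² + 4(y - 12)² = -672 + 108 + 576 = 12
Divide by 12: (x + 6)²/4 + (y - 12)²/3 = 1
Ellipse, center (-6, 12), major axis horizontal; a² = 4, b² = 3.
b² = 3 so b = √3; the minor axis has length 2b = 2√3.

2√3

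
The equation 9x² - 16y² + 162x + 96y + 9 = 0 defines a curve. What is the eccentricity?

Rearranging, 9(x² + 18x) -16(y² - 6y) = -9.
Completing the square gives 9(x + 9)² -16(y - 3)² = -9 + 729 - 144 = 576.
Divide by 576: (x + 9)²/64 - (y - 3)²/36 = 1
Hyperbola, center (-9, 3), transverse axis horizontal; a² = 64, b² = 36.
c² = a² + b² = 100, so c = 10.
e = c/a = 10/8 = 5/4.

e = 5/4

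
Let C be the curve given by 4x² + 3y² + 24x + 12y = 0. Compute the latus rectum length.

Group the x- and y-terms: 4(x² + 6x) + 3(y² + 4y) = 0
4(x + 3)² + 3(y + 2)² = 0 + 36 + 12 = 48
Divide through by 48 to get (x + 3)²/12 + (y + 2)²/16 = 1.
Ellipse, center (-3, -2), major axis vertical; a² = 16, b² = 12.
Latus rectum length = 2b²/a = 2·12/4 = 6.

6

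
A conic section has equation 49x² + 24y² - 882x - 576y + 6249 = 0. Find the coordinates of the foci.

Rearranging, 49(x² - 18x) + 24(y² - 24y) = -6249.
Complete the square in x and y: 49(x - 9)² + 24(y - 12)² = -6249 + 3969 + 3456 = 1176
Divide by 1176: (x - 9)²/24 + (y - 12)²/49 = 1
Ellipse, center (9, 12), major axis vertical; a² = 49, b² = 24.
c² = a² - b² = 49 - 24 = 25, so c = 5.
Foci lie on the vertical axis through the center: (h, k ± c).

(9, 7) and (9, 17)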